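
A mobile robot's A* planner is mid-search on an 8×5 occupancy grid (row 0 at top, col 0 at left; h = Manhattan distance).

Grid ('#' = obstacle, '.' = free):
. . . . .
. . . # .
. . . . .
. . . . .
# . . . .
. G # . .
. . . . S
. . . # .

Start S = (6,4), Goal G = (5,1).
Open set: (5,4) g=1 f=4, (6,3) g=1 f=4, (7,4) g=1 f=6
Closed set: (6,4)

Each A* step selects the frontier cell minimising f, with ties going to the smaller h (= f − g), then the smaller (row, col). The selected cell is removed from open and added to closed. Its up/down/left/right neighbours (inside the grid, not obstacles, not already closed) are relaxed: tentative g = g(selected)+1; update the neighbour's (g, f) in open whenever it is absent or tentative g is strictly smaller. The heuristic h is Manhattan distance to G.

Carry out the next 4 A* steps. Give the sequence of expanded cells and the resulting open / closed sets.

step 1: expand (5,4) (f=4, h=3) → closed; open now [(4,4) g=2 f=6, (5,3) g=2 f=4, (6,3) g=1 f=4, (7,4) g=1 f=6]
step 2: expand (5,3) (f=4, h=2) → closed; open now [(4,3) g=3 f=6, (4,4) g=2 f=6, (6,3) g=1 f=4, (7,4) g=1 f=6]
step 3: expand (6,3) (f=4, h=3) → closed; open now [(4,3) g=3 f=6, (4,4) g=2 f=6, (6,2) g=2 f=4, (7,4) g=1 f=6]
step 4: expand (6,2) (f=4, h=2) → closed; open now [(4,3) g=3 f=6, (4,4) g=2 f=6, (6,1) g=3 f=4, (7,2) g=3 f=6, (7,4) g=1 f=6]

order=[(5,4) → (5,3) → (6,3) → (6,2)]; open=[(4,3) g=3 f=6, (4,4) g=2 f=6, (6,1) g=3 f=4, (7,2) g=3 f=6, (7,4) g=1 f=6]; closed=[(5,3), (5,4), (6,2), (6,3), (6,4)]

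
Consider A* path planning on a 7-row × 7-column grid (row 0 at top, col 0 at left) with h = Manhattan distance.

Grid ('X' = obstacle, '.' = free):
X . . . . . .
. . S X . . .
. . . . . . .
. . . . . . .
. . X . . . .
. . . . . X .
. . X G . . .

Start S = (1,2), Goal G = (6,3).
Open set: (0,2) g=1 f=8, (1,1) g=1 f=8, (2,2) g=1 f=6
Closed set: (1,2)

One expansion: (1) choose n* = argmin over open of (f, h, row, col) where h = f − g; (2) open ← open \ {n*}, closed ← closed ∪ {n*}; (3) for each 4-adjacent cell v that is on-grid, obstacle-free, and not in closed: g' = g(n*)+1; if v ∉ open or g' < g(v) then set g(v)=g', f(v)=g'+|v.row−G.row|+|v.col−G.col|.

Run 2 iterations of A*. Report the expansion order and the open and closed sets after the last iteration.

order=[(2,2) → (2,3)]; open=[(0,2) g=1 f=8, (1,1) g=1 f=8, (2,1) g=2 f=8, (2,4) g=3 f=8, (3,2) g=2 f=6, (3,3) g=3 f=6]; closed=[(1,2), (2,2), (2,3)]

step 1: expand (2,2) (f=6, h=5) → closed; open now [(0,2) g=1 f=8, (1,1) g=1 f=8, (2,1) g=2 f=8, (2,3) g=2 f=6, (3,2) g=2 f=6]
step 2: expand (2,3) (f=6, h=4) → closed; open now [(0,2) g=1 f=8, (1,1) g=1 f=8, (2,1) g=2 f=8, (2,4) g=3 f=8, (3,2) g=2 f=6, (3,3) g=3 f=6]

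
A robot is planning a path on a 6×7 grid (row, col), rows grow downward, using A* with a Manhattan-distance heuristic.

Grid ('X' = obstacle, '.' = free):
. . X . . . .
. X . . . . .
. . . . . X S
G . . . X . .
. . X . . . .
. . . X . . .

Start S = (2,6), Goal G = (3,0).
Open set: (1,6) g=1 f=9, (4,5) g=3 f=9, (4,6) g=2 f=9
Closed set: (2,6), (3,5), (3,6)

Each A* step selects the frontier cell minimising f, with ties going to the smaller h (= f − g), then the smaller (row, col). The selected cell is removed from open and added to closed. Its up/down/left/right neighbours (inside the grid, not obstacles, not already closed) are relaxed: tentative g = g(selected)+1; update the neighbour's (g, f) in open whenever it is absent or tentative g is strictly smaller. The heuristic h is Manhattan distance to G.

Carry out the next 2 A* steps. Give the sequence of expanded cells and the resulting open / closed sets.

step 1: expand (4,5) (f=9, h=6) → closed; open now [(1,6) g=1 f=9, (4,4) g=4 f=9, (4,6) g=2 f=9, (5,5) g=4 f=11]
step 2: expand (4,4) (f=9, h=5) → closed; open now [(1,6) g=1 f=9, (4,3) g=5 f=9, (4,6) g=2 f=9, (5,4) g=5 f=11, (5,5) g=4 f=11]

order=[(4,5) → (4,4)]; open=[(1,6) g=1 f=9, (4,3) g=5 f=9, (4,6) g=2 f=9, (5,4) g=5 f=11, (5,5) g=4 f=11]; closed=[(2,6), (3,5), (3,6), (4,4), (4,5)]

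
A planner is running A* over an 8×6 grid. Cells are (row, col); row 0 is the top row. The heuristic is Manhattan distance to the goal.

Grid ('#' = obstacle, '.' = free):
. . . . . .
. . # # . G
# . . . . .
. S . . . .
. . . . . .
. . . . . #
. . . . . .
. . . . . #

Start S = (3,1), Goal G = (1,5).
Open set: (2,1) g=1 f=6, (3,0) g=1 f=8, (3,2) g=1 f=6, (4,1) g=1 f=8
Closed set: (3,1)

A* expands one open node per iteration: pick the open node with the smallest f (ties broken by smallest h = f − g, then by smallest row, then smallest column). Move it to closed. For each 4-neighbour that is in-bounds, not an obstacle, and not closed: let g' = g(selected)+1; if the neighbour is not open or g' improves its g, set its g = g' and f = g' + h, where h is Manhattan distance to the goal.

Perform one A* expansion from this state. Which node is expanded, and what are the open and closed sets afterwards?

expanded=(2,1); open=[(1,1) g=2 f=6, (2,2) g=2 f=6, (3,0) g=1 f=8, (3,2) g=1 f=6, (4,1) g=1 f=8]; closed=[(2,1), (3,1)]

step 1: expand (2,1) (f=6, h=5) → closed; open now [(1,1) g=2 f=6, (2,2) g=2 f=6, (3,0) g=1 f=8, (3,2) g=1 f=6, (4,1) g=1 f=8]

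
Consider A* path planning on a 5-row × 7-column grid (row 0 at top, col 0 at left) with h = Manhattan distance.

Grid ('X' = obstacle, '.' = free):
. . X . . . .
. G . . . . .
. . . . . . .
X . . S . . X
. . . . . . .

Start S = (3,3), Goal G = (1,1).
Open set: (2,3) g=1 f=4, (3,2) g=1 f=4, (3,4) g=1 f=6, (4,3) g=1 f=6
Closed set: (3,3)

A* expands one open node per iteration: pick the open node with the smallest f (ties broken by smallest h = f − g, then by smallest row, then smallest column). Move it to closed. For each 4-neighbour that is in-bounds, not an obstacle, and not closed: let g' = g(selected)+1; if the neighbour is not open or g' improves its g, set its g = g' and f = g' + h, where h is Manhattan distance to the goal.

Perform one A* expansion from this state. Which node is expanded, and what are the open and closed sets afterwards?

expanded=(2,3); open=[(1,3) g=2 f=4, (2,2) g=2 f=4, (2,4) g=2 f=6, (3,2) g=1 f=4, (3,4) g=1 f=6, (4,3) g=1 f=6]; closed=[(2,3), (3,3)]

step 1: expand (2,3) (f=4, h=3) → closed; open now [(1,3) g=2 f=4, (2,2) g=2 f=4, (2,4) g=2 f=6, (3,2) g=1 f=4, (3,4) g=1 f=6, (4,3) g=1 f=6]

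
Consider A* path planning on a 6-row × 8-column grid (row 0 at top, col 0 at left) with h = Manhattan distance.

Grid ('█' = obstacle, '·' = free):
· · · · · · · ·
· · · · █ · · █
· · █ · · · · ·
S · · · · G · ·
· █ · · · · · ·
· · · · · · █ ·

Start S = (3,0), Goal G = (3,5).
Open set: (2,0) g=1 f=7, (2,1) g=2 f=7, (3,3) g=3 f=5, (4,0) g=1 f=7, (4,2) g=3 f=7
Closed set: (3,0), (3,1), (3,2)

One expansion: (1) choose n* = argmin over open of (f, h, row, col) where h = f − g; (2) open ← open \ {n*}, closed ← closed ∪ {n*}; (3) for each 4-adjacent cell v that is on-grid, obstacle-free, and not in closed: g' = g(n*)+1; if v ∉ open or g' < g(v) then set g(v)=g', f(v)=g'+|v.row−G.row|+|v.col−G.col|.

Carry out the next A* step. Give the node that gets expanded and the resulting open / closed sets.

step 1: expand (3,3) (f=5, h=2) → closed; open now [(2,0) g=1 f=7, (2,1) g=2 f=7, (2,3) g=4 f=7, (3,4) g=4 f=5, (4,0) g=1 f=7, (4,2) g=3 f=7, (4,3) g=4 f=7]

expanded=(3,3); open=[(2,0) g=1 f=7, (2,1) g=2 f=7, (2,3) g=4 f=7, (3,4) g=4 f=5, (4,0) g=1 f=7, (4,2) g=3 f=7, (4,3) g=4 f=7]; closed=[(3,0), (3,1), (3,2), (3,3)]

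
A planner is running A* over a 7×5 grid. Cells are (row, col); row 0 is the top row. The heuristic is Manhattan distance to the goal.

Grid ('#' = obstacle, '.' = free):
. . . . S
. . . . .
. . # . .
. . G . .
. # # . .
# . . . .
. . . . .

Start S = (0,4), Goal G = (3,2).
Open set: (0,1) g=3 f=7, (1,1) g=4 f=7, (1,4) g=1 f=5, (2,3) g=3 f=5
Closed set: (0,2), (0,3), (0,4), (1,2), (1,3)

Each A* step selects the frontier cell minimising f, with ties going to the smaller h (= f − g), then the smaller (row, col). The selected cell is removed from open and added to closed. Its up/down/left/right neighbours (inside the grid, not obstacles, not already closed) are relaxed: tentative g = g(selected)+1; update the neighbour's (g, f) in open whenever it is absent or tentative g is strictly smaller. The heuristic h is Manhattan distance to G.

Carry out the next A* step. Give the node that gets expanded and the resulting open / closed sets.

expanded=(2,3); open=[(0,1) g=3 f=7, (1,1) g=4 f=7, (1,4) g=1 f=5, (2,4) g=4 f=7, (3,3) g=4 f=5]; closed=[(0,2), (0,3), (0,4), (1,2), (1,3), (2,3)]

step 1: expand (2,3) (f=5, h=2) → closed; open now [(0,1) g=3 f=7, (1,1) g=4 f=7, (1,4) g=1 f=5, (2,4) g=4 f=7, (3,3) g=4 f=5]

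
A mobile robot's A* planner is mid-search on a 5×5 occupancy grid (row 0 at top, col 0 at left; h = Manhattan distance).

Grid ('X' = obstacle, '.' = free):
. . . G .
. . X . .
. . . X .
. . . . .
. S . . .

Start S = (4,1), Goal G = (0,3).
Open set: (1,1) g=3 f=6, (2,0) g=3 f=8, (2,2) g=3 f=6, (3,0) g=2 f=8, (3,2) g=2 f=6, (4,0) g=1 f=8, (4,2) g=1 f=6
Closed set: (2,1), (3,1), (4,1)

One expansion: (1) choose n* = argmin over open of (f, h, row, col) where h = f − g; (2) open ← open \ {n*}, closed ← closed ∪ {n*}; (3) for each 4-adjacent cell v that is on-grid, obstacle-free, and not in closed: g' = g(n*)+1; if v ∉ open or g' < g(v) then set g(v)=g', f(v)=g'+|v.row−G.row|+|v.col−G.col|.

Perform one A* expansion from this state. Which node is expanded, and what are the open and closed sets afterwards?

expanded=(1,1); open=[(0,1) g=4 f=6, (1,0) g=4 f=8, (2,0) g=3 f=8, (2,2) g=3 f=6, (3,0) g=2 f=8, (3,2) g=2 f=6, (4,0) g=1 f=8, (4,2) g=1 f=6]; closed=[(1,1), (2,1), (3,1), (4,1)]

step 1: expand (1,1) (f=6, h=3) → closed; open now [(0,1) g=4 f=6, (1,0) g=4 f=8, (2,0) g=3 f=8, (2,2) g=3 f=6, (3,0) g=2 f=8, (3,2) g=2 f=6, (4,0) g=1 f=8, (4,2) g=1 f=6]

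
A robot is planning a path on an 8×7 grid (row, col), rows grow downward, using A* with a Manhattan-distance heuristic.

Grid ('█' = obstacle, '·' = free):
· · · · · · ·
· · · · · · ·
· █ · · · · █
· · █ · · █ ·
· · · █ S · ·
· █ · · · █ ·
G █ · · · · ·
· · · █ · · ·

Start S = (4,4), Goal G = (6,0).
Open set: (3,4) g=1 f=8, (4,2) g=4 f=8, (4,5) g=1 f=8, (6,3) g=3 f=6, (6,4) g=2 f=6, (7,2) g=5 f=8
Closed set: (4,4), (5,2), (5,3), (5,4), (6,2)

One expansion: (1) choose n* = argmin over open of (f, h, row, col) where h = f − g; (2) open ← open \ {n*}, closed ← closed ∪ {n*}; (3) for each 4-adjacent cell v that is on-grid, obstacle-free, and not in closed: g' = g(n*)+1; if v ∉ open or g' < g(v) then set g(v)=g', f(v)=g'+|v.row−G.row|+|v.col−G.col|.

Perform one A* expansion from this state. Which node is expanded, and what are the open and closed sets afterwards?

step 1: expand (6,3) (f=6, h=3) → closed; open now [(3,4) g=1 f=8, (4,2) g=4 f=8, (4,5) g=1 f=8, (6,4) g=2 f=6, (7,2) g=5 f=8]

expanded=(6,3); open=[(3,4) g=1 f=8, (4,2) g=4 f=8, (4,5) g=1 f=8, (6,4) g=2 f=6, (7,2) g=5 f=8]; closed=[(4,4), (5,2), (5,3), (5,4), (6,2), (6,3)]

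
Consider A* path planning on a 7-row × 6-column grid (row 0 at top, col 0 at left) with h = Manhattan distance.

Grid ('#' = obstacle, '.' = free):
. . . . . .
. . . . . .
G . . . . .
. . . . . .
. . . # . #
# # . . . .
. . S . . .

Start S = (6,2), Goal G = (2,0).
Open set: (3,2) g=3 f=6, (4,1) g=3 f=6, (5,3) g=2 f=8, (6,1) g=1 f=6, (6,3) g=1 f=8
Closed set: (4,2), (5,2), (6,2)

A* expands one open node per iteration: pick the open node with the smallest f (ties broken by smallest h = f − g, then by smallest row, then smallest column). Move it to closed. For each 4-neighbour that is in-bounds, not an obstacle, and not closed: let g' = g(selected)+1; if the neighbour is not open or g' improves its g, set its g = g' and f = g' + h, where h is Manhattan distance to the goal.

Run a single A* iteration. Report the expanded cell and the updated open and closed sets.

expanded=(3,2); open=[(2,2) g=4 f=6, (3,1) g=4 f=6, (3,3) g=4 f=8, (4,1) g=3 f=6, (5,3) g=2 f=8, (6,1) g=1 f=6, (6,3) g=1 f=8]; closed=[(3,2), (4,2), (5,2), (6,2)]

step 1: expand (3,2) (f=6, h=3) → closed; open now [(2,2) g=4 f=6, (3,1) g=4 f=6, (3,3) g=4 f=8, (4,1) g=3 f=6, (5,3) g=2 f=8, (6,1) g=1 f=6, (6,3) g=1 f=8]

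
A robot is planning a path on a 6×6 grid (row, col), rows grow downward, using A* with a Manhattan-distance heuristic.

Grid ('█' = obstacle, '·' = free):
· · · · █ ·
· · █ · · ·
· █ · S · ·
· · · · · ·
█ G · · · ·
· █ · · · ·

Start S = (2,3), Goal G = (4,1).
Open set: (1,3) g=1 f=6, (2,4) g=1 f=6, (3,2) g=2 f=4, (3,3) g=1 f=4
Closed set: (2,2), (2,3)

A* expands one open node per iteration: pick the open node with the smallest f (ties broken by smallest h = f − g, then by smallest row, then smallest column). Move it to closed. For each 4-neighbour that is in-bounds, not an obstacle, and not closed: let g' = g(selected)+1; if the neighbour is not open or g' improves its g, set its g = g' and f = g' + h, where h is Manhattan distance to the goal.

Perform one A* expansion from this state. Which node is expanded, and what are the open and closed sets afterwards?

expanded=(3,2); open=[(1,3) g=1 f=6, (2,4) g=1 f=6, (3,1) g=3 f=4, (3,3) g=1 f=4, (4,2) g=3 f=4]; closed=[(2,2), (2,3), (3,2)]

step 1: expand (3,2) (f=4, h=2) → closed; open now [(1,3) g=1 f=6, (2,4) g=1 f=6, (3,1) g=3 f=4, (3,3) g=1 f=4, (4,2) g=3 f=4]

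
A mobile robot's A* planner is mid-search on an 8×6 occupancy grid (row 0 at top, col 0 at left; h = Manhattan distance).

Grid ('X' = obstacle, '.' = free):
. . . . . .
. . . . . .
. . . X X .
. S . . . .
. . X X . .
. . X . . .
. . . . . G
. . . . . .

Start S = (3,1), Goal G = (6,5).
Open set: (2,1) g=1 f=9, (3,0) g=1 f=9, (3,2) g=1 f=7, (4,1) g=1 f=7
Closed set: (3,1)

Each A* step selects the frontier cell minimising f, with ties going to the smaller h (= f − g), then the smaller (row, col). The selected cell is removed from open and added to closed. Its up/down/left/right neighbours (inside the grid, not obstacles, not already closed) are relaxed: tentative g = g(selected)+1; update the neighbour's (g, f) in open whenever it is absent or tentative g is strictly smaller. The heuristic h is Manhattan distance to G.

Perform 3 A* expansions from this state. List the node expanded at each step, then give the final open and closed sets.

order=[(3,2) → (3,3) → (3,4)]; open=[(2,1) g=1 f=9, (2,2) g=2 f=9, (3,0) g=1 f=9, (3,5) g=4 f=7, (4,1) g=1 f=7, (4,4) g=4 f=7]; closed=[(3,1), (3,2), (3,3), (3,4)]

step 1: expand (3,2) (f=7, h=6) → closed; open now [(2,1) g=1 f=9, (2,2) g=2 f=9, (3,0) g=1 f=9, (3,3) g=2 f=7, (4,1) g=1 f=7]
step 2: expand (3,3) (f=7, h=5) → closed; open now [(2,1) g=1 f=9, (2,2) g=2 f=9, (3,0) g=1 f=9, (3,4) g=3 f=7, (4,1) g=1 f=7]
step 3: expand (3,4) (f=7, h=4) → closed; open now [(2,1) g=1 f=9, (2,2) g=2 f=9, (3,0) g=1 f=9, (3,5) g=4 f=7, (4,1) g=1 f=7, (4,4) g=4 f=7]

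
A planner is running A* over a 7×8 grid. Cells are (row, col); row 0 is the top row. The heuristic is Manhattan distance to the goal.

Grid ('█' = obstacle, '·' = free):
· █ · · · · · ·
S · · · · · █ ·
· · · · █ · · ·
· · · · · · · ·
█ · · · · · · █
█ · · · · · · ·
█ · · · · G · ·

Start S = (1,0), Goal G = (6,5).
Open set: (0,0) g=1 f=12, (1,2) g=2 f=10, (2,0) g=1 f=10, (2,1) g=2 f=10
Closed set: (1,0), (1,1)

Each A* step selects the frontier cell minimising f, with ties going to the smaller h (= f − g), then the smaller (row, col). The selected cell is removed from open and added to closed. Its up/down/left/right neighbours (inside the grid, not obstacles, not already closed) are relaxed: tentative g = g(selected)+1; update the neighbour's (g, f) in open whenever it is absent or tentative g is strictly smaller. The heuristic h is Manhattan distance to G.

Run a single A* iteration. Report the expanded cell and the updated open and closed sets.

expanded=(1,2); open=[(0,0) g=1 f=12, (0,2) g=3 f=12, (1,3) g=3 f=10, (2,0) g=1 f=10, (2,1) g=2 f=10, (2,2) g=3 f=10]; closed=[(1,0), (1,1), (1,2)]

step 1: expand (1,2) (f=10, h=8) → closed; open now [(0,0) g=1 f=12, (0,2) g=3 f=12, (1,3) g=3 f=10, (2,0) g=1 f=10, (2,1) g=2 f=10, (2,2) g=3 f=10]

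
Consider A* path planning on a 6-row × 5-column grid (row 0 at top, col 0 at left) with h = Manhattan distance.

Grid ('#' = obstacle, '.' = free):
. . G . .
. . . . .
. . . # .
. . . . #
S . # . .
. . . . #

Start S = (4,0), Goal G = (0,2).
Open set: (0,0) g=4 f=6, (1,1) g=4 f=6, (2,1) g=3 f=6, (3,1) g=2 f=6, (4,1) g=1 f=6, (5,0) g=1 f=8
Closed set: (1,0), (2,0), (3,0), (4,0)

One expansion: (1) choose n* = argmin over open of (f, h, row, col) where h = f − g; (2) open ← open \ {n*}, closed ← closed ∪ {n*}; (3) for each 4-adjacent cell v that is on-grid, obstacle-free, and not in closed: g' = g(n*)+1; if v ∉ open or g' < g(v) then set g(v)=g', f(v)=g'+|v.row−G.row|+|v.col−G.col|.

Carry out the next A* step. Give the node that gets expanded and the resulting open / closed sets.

step 1: expand (0,0) (f=6, h=2) → closed; open now [(0,1) g=5 f=6, (1,1) g=4 f=6, (2,1) g=3 f=6, (3,1) g=2 f=6, (4,1) g=1 f=6, (5,0) g=1 f=8]

expanded=(0,0); open=[(0,1) g=5 f=6, (1,1) g=4 f=6, (2,1) g=3 f=6, (3,1) g=2 f=6, (4,1) g=1 f=6, (5,0) g=1 f=8]; closed=[(0,0), (1,0), (2,0), (3,0), (4,0)]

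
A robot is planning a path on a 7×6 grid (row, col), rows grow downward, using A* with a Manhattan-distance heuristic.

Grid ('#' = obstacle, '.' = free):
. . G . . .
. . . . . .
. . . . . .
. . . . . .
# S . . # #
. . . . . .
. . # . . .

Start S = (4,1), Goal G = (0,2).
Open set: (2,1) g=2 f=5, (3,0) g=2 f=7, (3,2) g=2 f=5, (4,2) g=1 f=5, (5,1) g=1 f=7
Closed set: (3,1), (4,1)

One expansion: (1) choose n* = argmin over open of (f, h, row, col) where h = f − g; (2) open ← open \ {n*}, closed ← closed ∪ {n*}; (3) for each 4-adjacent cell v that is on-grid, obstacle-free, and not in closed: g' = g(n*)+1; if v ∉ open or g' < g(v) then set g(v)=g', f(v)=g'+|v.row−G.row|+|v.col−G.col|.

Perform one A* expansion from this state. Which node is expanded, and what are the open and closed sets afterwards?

step 1: expand (2,1) (f=5, h=3) → closed; open now [(1,1) g=3 f=5, (2,0) g=3 f=7, (2,2) g=3 f=5, (3,0) g=2 f=7, (3,2) g=2 f=5, (4,2) g=1 f=5, (5,1) g=1 f=7]

expanded=(2,1); open=[(1,1) g=3 f=5, (2,0) g=3 f=7, (2,2) g=3 f=5, (3,0) g=2 f=7, (3,2) g=2 f=5, (4,2) g=1 f=5, (5,1) g=1 f=7]; closed=[(2,1), (3,1), (4,1)]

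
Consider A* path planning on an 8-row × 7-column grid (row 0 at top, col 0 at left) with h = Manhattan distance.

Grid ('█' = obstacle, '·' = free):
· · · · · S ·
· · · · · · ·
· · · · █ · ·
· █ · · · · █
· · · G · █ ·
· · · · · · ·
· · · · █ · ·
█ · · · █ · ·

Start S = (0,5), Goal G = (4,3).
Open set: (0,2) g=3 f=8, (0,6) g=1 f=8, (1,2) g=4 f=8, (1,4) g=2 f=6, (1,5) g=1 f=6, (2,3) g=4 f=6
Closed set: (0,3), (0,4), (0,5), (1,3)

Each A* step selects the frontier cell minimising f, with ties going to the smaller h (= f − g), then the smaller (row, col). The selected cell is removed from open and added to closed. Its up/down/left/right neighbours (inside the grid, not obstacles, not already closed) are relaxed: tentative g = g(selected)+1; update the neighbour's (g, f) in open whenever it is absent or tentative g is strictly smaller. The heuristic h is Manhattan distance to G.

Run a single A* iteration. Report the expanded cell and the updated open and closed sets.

step 1: expand (2,3) (f=6, h=2) → closed; open now [(0,2) g=3 f=8, (0,6) g=1 f=8, (1,2) g=4 f=8, (1,4) g=2 f=6, (1,5) g=1 f=6, (2,2) g=5 f=8, (3,3) g=5 f=6]

expanded=(2,3); open=[(0,2) g=3 f=8, (0,6) g=1 f=8, (1,2) g=4 f=8, (1,4) g=2 f=6, (1,5) g=1 f=6, (2,2) g=5 f=8, (3,3) g=5 f=6]; closed=[(0,3), (0,4), (0,5), (1,3), (2,3)]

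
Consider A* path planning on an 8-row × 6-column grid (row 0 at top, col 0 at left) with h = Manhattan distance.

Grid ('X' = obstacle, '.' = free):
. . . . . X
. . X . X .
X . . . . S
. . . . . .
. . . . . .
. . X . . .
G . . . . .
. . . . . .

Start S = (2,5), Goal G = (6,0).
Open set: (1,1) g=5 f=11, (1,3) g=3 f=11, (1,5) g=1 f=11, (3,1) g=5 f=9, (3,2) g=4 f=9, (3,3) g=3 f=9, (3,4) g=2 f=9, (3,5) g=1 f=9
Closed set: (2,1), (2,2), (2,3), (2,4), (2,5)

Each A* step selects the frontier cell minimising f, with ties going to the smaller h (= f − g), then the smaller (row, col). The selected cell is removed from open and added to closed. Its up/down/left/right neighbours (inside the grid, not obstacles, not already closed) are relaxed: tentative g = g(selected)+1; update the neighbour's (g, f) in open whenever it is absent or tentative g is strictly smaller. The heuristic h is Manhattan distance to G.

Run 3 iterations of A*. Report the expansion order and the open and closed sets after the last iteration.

step 1: expand (3,1) (f=9, h=4) → closed; open now [(1,1) g=5 f=11, (1,3) g=3 f=11, (1,5) g=1 f=11, (3,0) g=6 f=9, (3,2) g=4 f=9, (3,3) g=3 f=9, (3,4) g=2 f=9, (3,5) g=1 f=9, (4,1) g=6 f=9]
step 2: expand (3,0) (f=9, h=3) → closed; open now [(1,1) g=5 f=11, (1,3) g=3 f=11, (1,5) g=1 f=11, (3,2) g=4 f=9, (3,3) g=3 f=9, (3,4) g=2 f=9, (3,5) g=1 f=9, (4,0) g=7 f=9, (4,1) g=6 f=9]
step 3: expand (4,0) (f=9, h=2) → closed; open now [(1,1) g=5 f=11, (1,3) g=3 f=11, (1,5) g=1 f=11, (3,2) g=4 f=9, (3,3) g=3 f=9, (3,4) g=2 f=9, (3,5) g=1 f=9, (4,1) g=6 f=9, (5,0) g=8 f=9]

order=[(3,1) → (3,0) → (4,0)]; open=[(1,1) g=5 f=11, (1,3) g=3 f=11, (1,5) g=1 f=11, (3,2) g=4 f=9, (3,3) g=3 f=9, (3,4) g=2 f=9, (3,5) g=1 f=9, (4,1) g=6 f=9, (5,0) g=8 f=9]; closed=[(2,1), (2,2), (2,3), (2,4), (2,5), (3,0), (3,1), (4,0)]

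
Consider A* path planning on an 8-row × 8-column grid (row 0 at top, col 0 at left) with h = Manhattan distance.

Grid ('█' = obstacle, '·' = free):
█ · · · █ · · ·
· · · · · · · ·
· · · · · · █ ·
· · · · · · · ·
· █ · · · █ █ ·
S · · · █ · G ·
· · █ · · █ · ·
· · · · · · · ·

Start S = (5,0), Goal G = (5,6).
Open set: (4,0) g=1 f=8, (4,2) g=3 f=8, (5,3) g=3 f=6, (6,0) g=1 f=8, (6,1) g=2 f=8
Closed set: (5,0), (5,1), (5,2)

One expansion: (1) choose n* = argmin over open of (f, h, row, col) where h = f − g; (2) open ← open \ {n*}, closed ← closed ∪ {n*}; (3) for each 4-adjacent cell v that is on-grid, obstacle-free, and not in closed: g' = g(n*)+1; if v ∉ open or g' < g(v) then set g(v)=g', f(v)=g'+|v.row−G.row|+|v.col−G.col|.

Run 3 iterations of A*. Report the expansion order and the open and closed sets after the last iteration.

step 1: expand (5,3) (f=6, h=3) → closed; open now [(4,0) g=1 f=8, (4,2) g=3 f=8, (4,3) g=4 f=8, (6,0) g=1 f=8, (6,1) g=2 f=8, (6,3) g=4 f=8]
step 2: expand (4,3) (f=8, h=4) → closed; open now [(3,3) g=5 f=10, (4,0) g=1 f=8, (4,2) g=3 f=8, (4,4) g=5 f=8, (6,0) g=1 f=8, (6,1) g=2 f=8, (6,3) g=4 f=8]
step 3: expand (4,4) (f=8, h=3) → closed; open now [(3,3) g=5 f=10, (3,4) g=6 f=10, (4,0) g=1 f=8, (4,2) g=3 f=8, (6,0) g=1 f=8, (6,1) g=2 f=8, (6,3) g=4 f=8]

order=[(5,3) → (4,3) → (4,4)]; open=[(3,3) g=5 f=10, (3,4) g=6 f=10, (4,0) g=1 f=8, (4,2) g=3 f=8, (6,0) g=1 f=8, (6,1) g=2 f=8, (6,3) g=4 f=8]; closed=[(4,3), (4,4), (5,0), (5,1), (5,2), (5,3)]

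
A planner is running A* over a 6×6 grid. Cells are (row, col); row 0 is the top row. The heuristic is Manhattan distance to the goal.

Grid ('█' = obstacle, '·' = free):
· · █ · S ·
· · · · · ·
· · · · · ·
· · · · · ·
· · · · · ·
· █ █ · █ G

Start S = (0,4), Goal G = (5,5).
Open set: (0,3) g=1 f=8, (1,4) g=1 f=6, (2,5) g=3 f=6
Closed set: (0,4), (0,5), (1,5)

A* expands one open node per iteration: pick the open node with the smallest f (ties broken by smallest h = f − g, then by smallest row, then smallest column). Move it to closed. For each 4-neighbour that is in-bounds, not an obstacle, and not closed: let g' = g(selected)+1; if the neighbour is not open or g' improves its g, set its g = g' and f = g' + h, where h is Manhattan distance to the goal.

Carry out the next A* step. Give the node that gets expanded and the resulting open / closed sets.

expanded=(2,5); open=[(0,3) g=1 f=8, (1,4) g=1 f=6, (2,4) g=4 f=8, (3,5) g=4 f=6]; closed=[(0,4), (0,5), (1,5), (2,5)]

step 1: expand (2,5) (f=6, h=3) → closed; open now [(0,3) g=1 f=8, (1,4) g=1 f=6, (2,4) g=4 f=8, (3,5) g=4 f=6]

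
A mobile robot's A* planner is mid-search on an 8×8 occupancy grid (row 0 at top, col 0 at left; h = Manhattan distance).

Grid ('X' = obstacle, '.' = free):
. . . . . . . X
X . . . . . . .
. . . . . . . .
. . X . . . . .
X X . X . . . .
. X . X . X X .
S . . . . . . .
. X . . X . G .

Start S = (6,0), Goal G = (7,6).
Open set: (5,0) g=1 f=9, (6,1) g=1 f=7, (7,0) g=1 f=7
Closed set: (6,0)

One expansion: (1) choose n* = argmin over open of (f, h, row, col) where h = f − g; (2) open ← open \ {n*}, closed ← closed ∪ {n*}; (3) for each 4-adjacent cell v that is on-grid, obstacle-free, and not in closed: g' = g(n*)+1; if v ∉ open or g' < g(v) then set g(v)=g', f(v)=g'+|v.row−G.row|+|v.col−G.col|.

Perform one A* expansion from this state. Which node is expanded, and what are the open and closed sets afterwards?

expanded=(6,1); open=[(5,0) g=1 f=9, (6,2) g=2 f=7, (7,0) g=1 f=7]; closed=[(6,0), (6,1)]

step 1: expand (6,1) (f=7, h=6) → closed; open now [(5,0) g=1 f=9, (6,2) g=2 f=7, (7,0) g=1 f=7]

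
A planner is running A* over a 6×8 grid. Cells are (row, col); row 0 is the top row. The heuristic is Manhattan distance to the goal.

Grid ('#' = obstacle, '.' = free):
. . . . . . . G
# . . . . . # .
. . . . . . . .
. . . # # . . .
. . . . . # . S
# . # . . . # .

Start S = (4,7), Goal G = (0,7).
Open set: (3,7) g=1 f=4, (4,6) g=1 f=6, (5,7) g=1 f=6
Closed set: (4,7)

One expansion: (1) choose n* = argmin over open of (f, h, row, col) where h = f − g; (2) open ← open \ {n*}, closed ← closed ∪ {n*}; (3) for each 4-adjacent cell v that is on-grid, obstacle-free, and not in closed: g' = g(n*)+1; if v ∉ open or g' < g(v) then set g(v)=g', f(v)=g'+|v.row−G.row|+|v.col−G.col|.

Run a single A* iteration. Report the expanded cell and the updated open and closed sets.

step 1: expand (3,7) (f=4, h=3) → closed; open now [(2,7) g=2 f=4, (3,6) g=2 f=6, (4,6) g=1 f=6, (5,7) g=1 f=6]

expanded=(3,7); open=[(2,7) g=2 f=4, (3,6) g=2 f=6, (4,6) g=1 f=6, (5,7) g=1 f=6]; closed=[(3,7), (4,7)]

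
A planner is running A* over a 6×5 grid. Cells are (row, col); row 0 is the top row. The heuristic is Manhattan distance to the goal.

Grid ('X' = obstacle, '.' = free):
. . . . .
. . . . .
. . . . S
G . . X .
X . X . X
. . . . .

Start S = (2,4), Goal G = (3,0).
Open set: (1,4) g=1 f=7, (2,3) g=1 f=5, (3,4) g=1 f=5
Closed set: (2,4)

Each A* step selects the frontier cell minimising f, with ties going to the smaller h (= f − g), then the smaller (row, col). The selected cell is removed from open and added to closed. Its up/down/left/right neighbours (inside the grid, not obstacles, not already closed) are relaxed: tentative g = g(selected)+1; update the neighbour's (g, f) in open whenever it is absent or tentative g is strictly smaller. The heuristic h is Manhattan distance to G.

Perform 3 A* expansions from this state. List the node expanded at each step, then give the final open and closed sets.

step 1: expand (2,3) (f=5, h=4) → closed; open now [(1,3) g=2 f=7, (1,4) g=1 f=7, (2,2) g=2 f=5, (3,4) g=1 f=5]
step 2: expand (2,2) (f=5, h=3) → closed; open now [(1,2) g=3 f=7, (1,3) g=2 f=7, (1,4) g=1 f=7, (2,1) g=3 f=5, (3,2) g=3 f=5, (3,4) g=1 f=5]
step 3: expand (2,1) (f=5, h=2) → closed; open now [(1,1) g=4 f=7, (1,2) g=3 f=7, (1,3) g=2 f=7, (1,4) g=1 f=7, (2,0) g=4 f=5, (3,1) g=4 f=5, (3,2) g=3 f=5, (3,4) g=1 f=5]

order=[(2,3) → (2,2) → (2,1)]; open=[(1,1) g=4 f=7, (1,2) g=3 f=7, (1,3) g=2 f=7, (1,4) g=1 f=7, (2,0) g=4 f=5, (3,1) g=4 f=5, (3,2) g=3 f=5, (3,4) g=1 f=5]; closed=[(2,1), (2,2), (2,3), (2,4)]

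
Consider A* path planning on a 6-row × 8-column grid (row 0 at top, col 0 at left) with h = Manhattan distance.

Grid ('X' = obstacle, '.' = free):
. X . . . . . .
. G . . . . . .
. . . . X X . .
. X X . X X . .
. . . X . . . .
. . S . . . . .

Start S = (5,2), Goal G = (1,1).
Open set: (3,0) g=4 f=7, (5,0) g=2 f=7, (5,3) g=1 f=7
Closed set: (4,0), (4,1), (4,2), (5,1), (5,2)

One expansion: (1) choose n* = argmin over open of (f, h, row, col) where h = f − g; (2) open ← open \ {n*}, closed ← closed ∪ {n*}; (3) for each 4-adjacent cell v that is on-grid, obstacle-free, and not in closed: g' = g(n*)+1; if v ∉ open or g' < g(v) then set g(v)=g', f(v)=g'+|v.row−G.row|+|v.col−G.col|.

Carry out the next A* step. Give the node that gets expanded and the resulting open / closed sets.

expanded=(3,0); open=[(2,0) g=5 f=7, (5,0) g=2 f=7, (5,3) g=1 f=7]; closed=[(3,0), (4,0), (4,1), (4,2), (5,1), (5,2)]

step 1: expand (3,0) (f=7, h=3) → closed; open now [(2,0) g=5 f=7, (5,0) g=2 f=7, (5,3) g=1 f=7]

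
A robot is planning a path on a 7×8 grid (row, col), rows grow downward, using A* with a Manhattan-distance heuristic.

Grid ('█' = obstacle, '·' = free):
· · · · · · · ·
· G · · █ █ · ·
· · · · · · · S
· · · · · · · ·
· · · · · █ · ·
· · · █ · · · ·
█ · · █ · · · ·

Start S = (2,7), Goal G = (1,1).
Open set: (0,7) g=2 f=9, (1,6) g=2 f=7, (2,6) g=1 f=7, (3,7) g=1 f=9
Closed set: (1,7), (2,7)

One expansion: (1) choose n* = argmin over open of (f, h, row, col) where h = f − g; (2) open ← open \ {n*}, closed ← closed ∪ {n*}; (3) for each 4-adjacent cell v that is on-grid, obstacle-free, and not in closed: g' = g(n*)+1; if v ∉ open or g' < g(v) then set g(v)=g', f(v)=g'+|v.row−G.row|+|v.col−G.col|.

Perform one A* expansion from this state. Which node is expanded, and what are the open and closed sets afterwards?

step 1: expand (1,6) (f=7, h=5) → closed; open now [(0,6) g=3 f=9, (0,7) g=2 f=9, (2,6) g=1 f=7, (3,7) g=1 f=9]

expanded=(1,6); open=[(0,6) g=3 f=9, (0,7) g=2 f=9, (2,6) g=1 f=7, (3,7) g=1 f=9]; closed=[(1,6), (1,7), (2,7)]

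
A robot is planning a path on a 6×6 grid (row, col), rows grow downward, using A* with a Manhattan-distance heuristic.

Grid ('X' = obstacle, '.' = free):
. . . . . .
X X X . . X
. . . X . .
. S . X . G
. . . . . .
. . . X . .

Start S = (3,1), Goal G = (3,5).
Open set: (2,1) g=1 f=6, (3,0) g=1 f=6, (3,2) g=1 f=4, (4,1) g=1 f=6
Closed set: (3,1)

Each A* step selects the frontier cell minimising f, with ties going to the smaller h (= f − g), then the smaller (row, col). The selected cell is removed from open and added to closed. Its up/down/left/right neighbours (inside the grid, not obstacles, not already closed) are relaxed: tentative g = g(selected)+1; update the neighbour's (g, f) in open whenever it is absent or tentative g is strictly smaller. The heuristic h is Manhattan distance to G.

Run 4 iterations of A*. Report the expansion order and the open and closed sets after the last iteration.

order=[(3,2) → (2,2) → (4,2) → (4,3)]; open=[(2,1) g=1 f=6, (3,0) g=1 f=6, (4,1) g=1 f=6, (4,4) g=4 f=6, (5,2) g=3 f=8]; closed=[(2,2), (3,1), (3,2), (4,2), (4,3)]

step 1: expand (3,2) (f=4, h=3) → closed; open now [(2,1) g=1 f=6, (2,2) g=2 f=6, (3,0) g=1 f=6, (4,1) g=1 f=6, (4,2) g=2 f=6]
step 2: expand (2,2) (f=6, h=4) → closed; open now [(2,1) g=1 f=6, (3,0) g=1 f=6, (4,1) g=1 f=6, (4,2) g=2 f=6]
step 3: expand (4,2) (f=6, h=4) → closed; open now [(2,1) g=1 f=6, (3,0) g=1 f=6, (4,1) g=1 f=6, (4,3) g=3 f=6, (5,2) g=3 f=8]
step 4: expand (4,3) (f=6, h=3) → closed; open now [(2,1) g=1 f=6, (3,0) g=1 f=6, (4,1) g=1 f=6, (4,4) g=4 f=6, (5,2) g=3 f=8]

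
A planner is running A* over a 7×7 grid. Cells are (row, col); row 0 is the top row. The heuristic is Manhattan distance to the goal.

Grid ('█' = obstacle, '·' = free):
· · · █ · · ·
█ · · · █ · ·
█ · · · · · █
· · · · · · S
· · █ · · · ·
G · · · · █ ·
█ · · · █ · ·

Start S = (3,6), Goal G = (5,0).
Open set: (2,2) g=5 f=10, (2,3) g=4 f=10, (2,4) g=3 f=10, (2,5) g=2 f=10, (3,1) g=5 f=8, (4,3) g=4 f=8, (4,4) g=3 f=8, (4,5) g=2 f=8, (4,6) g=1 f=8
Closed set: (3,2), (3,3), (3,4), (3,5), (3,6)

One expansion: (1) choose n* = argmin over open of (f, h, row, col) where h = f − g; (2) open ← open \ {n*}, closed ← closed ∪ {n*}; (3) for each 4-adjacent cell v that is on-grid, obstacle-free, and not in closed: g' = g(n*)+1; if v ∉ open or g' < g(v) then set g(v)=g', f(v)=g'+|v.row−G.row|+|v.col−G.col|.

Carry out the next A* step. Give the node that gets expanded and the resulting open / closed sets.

step 1: expand (3,1) (f=8, h=3) → closed; open now [(2,1) g=6 f=10, (2,2) g=5 f=10, (2,3) g=4 f=10, (2,4) g=3 f=10, (2,5) g=2 f=10, (3,0) g=6 f=8, (4,1) g=6 f=8, (4,3) g=4 f=8, (4,4) g=3 f=8, (4,5) g=2 f=8, (4,6) g=1 f=8]

expanded=(3,1); open=[(2,1) g=6 f=10, (2,2) g=5 f=10, (2,3) g=4 f=10, (2,4) g=3 f=10, (2,5) g=2 f=10, (3,0) g=6 f=8, (4,1) g=6 f=8, (4,3) g=4 f=8, (4,4) g=3 f=8, (4,5) g=2 f=8, (4,6) g=1 f=8]; closed=[(3,1), (3,2), (3,3), (3,4), (3,5), (3,6)]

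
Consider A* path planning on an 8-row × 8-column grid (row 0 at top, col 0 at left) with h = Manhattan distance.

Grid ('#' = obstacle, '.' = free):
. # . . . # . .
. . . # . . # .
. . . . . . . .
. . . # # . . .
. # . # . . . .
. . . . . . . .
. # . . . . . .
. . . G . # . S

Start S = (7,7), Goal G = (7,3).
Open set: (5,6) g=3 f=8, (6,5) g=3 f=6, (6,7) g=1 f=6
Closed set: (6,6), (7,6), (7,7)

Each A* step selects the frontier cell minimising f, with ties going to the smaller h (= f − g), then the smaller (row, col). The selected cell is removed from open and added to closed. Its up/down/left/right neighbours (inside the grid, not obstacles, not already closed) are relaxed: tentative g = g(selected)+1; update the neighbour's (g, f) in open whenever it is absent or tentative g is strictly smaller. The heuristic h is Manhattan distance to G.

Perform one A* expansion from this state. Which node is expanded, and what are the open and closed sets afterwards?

expanded=(6,5); open=[(5,5) g=4 f=8, (5,6) g=3 f=8, (6,4) g=4 f=6, (6,7) g=1 f=6]; closed=[(6,5), (6,6), (7,6), (7,7)]

step 1: expand (6,5) (f=6, h=3) → closed; open now [(5,5) g=4 f=8, (5,6) g=3 f=8, (6,4) g=4 f=6, (6,7) g=1 f=6]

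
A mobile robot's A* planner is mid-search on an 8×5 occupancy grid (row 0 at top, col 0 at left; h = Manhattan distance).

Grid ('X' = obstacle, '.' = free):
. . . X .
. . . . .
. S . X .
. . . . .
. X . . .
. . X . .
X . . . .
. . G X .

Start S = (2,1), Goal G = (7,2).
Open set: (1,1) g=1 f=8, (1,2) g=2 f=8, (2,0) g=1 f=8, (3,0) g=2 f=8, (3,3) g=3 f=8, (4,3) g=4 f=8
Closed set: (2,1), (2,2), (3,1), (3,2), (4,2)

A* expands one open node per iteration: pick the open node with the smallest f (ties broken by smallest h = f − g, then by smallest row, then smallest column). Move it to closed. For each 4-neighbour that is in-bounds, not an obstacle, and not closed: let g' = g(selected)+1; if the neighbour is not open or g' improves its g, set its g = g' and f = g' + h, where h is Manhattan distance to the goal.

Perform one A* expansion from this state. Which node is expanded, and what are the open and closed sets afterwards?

step 1: expand (4,3) (f=8, h=4) → closed; open now [(1,1) g=1 f=8, (1,2) g=2 f=8, (2,0) g=1 f=8, (3,0) g=2 f=8, (3,3) g=3 f=8, (4,4) g=5 f=10, (5,3) g=5 f=8]

expanded=(4,3); open=[(1,1) g=1 f=8, (1,2) g=2 f=8, (2,0) g=1 f=8, (3,0) g=2 f=8, (3,3) g=3 f=8, (4,4) g=5 f=10, (5,3) g=5 f=8]; closed=[(2,1), (2,2), (3,1), (3,2), (4,2), (4,3)]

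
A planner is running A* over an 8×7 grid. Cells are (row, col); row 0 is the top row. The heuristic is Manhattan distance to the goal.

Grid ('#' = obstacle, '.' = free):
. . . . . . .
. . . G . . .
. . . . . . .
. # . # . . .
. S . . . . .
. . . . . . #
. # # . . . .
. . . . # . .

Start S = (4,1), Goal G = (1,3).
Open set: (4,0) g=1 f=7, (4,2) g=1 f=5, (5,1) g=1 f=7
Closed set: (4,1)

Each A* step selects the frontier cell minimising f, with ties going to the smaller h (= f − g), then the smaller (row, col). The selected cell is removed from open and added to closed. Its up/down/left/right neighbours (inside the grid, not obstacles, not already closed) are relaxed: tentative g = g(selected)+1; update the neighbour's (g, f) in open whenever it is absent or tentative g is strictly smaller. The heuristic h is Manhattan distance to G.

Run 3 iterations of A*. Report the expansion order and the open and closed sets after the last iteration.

step 1: expand (4,2) (f=5, h=4) → closed; open now [(3,2) g=2 f=5, (4,0) g=1 f=7, (4,3) g=2 f=5, (5,1) g=1 f=7, (5,2) g=2 f=7]
step 2: expand (3,2) (f=5, h=3) → closed; open now [(2,2) g=3 f=5, (4,0) g=1 f=7, (4,3) g=2 f=5, (5,1) g=1 f=7, (5,2) g=2 f=7]
step 3: expand (2,2) (f=5, h=2) → closed; open now [(1,2) g=4 f=5, (2,1) g=4 f=7, (2,3) g=4 f=5, (4,0) g=1 f=7, (4,3) g=2 f=5, (5,1) g=1 f=7, (5,2) g=2 f=7]

order=[(4,2) → (3,2) → (2,2)]; open=[(1,2) g=4 f=5, (2,1) g=4 f=7, (2,3) g=4 f=5, (4,0) g=1 f=7, (4,3) g=2 f=5, (5,1) g=1 f=7, (5,2) g=2 f=7]; closed=[(2,2), (3,2), (4,1), (4,2)]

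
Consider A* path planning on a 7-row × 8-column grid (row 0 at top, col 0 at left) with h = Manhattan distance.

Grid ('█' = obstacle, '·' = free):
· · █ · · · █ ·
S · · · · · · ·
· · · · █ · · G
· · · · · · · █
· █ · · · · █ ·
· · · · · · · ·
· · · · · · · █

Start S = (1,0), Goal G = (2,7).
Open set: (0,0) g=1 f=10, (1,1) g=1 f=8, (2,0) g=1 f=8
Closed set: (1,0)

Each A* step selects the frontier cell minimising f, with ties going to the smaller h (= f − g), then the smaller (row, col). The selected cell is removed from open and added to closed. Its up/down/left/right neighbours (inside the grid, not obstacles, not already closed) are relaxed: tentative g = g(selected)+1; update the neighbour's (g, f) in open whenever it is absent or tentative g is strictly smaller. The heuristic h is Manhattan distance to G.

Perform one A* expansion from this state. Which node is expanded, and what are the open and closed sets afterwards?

expanded=(1,1); open=[(0,0) g=1 f=10, (0,1) g=2 f=10, (1,2) g=2 f=8, (2,0) g=1 f=8, (2,1) g=2 f=8]; closed=[(1,0), (1,1)]

step 1: expand (1,1) (f=8, h=7) → closed; open now [(0,0) g=1 f=10, (0,1) g=2 f=10, (1,2) g=2 f=8, (2,0) g=1 f=8, (2,1) g=2 f=8]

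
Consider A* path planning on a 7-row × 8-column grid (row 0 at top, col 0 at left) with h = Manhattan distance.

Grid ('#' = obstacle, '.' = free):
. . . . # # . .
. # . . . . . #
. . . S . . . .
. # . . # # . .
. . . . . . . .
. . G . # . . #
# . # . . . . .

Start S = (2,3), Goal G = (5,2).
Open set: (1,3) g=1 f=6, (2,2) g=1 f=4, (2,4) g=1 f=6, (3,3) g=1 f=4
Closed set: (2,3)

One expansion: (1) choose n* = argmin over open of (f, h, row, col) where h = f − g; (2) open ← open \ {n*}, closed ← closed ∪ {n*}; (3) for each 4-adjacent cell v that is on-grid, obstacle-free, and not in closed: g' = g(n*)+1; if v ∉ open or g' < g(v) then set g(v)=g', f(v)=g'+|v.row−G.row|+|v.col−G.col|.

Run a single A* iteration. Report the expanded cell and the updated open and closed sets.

expanded=(2,2); open=[(1,2) g=2 f=6, (1,3) g=1 f=6, (2,1) g=2 f=6, (2,4) g=1 f=6, (3,2) g=2 f=4, (3,3) g=1 f=4]; closed=[(2,2), (2,3)]

step 1: expand (2,2) (f=4, h=3) → closed; open now [(1,2) g=2 f=6, (1,3) g=1 f=6, (2,1) g=2 f=6, (2,4) g=1 f=6, (3,2) g=2 f=4, (3,3) g=1 f=4]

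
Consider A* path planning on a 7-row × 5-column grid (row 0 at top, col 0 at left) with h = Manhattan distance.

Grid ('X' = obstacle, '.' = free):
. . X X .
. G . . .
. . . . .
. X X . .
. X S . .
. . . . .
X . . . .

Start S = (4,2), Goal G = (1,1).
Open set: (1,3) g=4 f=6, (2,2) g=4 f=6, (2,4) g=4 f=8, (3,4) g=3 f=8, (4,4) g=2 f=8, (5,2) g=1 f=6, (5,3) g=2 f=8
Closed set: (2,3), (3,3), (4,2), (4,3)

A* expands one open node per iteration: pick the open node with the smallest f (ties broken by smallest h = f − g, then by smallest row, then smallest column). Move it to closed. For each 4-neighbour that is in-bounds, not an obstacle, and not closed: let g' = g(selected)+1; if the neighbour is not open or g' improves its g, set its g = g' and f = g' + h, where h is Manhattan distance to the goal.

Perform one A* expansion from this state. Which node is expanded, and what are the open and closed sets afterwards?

step 1: expand (1,3) (f=6, h=2) → closed; open now [(1,2) g=5 f=6, (1,4) g=5 f=8, (2,2) g=4 f=6, (2,4) g=4 f=8, (3,4) g=3 f=8, (4,4) g=2 f=8, (5,2) g=1 f=6, (5,3) g=2 f=8]

expanded=(1,3); open=[(1,2) g=5 f=6, (1,4) g=5 f=8, (2,2) g=4 f=6, (2,4) g=4 f=8, (3,4) g=3 f=8, (4,4) g=2 f=8, (5,2) g=1 f=6, (5,3) g=2 f=8]; closed=[(1,3), (2,3), (3,3), (4,2), (4,3)]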